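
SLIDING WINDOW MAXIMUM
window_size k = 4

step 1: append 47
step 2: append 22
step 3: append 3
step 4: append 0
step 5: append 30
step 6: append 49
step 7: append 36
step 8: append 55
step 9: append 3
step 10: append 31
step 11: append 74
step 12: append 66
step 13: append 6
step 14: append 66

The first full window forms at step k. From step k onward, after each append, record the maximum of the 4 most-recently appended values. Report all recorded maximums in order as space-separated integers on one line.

Answer: 47 30 49 49 55 55 55 74 74 74 74

Derivation:
step 1: append 47 -> window=[47] (not full yet)
step 2: append 22 -> window=[47, 22] (not full yet)
step 3: append 3 -> window=[47, 22, 3] (not full yet)
step 4: append 0 -> window=[47, 22, 3, 0] -> max=47
step 5: append 30 -> window=[22, 3, 0, 30] -> max=30
step 6: append 49 -> window=[3, 0, 30, 49] -> max=49
step 7: append 36 -> window=[0, 30, 49, 36] -> max=49
step 8: append 55 -> window=[30, 49, 36, 55] -> max=55
step 9: append 3 -> window=[49, 36, 55, 3] -> max=55
step 10: append 31 -> window=[36, 55, 3, 31] -> max=55
step 11: append 74 -> window=[55, 3, 31, 74] -> max=74
step 12: append 66 -> window=[3, 31, 74, 66] -> max=74
step 13: append 6 -> window=[31, 74, 66, 6] -> max=74
step 14: append 66 -> window=[74, 66, 6, 66] -> max=74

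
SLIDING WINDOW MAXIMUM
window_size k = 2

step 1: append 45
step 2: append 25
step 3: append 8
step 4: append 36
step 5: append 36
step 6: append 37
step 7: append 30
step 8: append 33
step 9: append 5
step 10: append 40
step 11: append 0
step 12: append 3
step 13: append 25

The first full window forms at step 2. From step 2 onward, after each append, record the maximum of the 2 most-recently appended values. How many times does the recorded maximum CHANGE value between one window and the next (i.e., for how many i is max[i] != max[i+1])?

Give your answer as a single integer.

step 1: append 45 -> window=[45] (not full yet)
step 2: append 25 -> window=[45, 25] -> max=45
step 3: append 8 -> window=[25, 8] -> max=25
step 4: append 36 -> window=[8, 36] -> max=36
step 5: append 36 -> window=[36, 36] -> max=36
step 6: append 37 -> window=[36, 37] -> max=37
step 7: append 30 -> window=[37, 30] -> max=37
step 8: append 33 -> window=[30, 33] -> max=33
step 9: append 5 -> window=[33, 5] -> max=33
step 10: append 40 -> window=[5, 40] -> max=40
step 11: append 0 -> window=[40, 0] -> max=40
step 12: append 3 -> window=[0, 3] -> max=3
step 13: append 25 -> window=[3, 25] -> max=25
Recorded maximums: 45 25 36 36 37 37 33 33 40 40 3 25
Changes between consecutive maximums: 7

Answer: 7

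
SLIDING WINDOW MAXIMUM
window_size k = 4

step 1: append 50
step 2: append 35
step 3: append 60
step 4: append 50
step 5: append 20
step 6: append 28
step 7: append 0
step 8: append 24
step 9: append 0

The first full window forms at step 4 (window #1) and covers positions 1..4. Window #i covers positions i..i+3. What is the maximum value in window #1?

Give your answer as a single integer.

step 1: append 50 -> window=[50] (not full yet)
step 2: append 35 -> window=[50, 35] (not full yet)
step 3: append 60 -> window=[50, 35, 60] (not full yet)
step 4: append 50 -> window=[50, 35, 60, 50] -> max=60
Window #1 max = 60

Answer: 60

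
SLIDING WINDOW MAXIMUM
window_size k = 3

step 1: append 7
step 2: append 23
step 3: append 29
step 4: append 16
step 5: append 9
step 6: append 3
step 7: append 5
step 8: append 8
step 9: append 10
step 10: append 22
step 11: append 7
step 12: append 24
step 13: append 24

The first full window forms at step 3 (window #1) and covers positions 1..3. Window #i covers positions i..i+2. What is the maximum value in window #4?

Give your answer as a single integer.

Answer: 16

Derivation:
step 1: append 7 -> window=[7] (not full yet)
step 2: append 23 -> window=[7, 23] (not full yet)
step 3: append 29 -> window=[7, 23, 29] -> max=29
step 4: append 16 -> window=[23, 29, 16] -> max=29
step 5: append 9 -> window=[29, 16, 9] -> max=29
step 6: append 3 -> window=[16, 9, 3] -> max=16
Window #4 max = 16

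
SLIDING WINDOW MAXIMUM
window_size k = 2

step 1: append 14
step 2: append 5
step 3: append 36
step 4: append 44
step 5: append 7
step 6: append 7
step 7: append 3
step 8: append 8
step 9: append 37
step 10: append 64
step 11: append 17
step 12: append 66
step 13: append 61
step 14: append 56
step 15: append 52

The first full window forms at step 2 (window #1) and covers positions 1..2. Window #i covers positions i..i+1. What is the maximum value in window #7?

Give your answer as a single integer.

Answer: 8

Derivation:
step 1: append 14 -> window=[14] (not full yet)
step 2: append 5 -> window=[14, 5] -> max=14
step 3: append 36 -> window=[5, 36] -> max=36
step 4: append 44 -> window=[36, 44] -> max=44
step 5: append 7 -> window=[44, 7] -> max=44
step 6: append 7 -> window=[7, 7] -> max=7
step 7: append 3 -> window=[7, 3] -> max=7
step 8: append 8 -> window=[3, 8] -> max=8
Window #7 max = 8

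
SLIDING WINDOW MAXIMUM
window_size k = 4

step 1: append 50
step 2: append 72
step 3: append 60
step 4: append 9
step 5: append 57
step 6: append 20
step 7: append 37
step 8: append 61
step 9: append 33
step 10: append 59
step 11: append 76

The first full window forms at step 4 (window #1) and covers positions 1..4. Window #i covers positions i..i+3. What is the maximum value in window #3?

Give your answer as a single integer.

Answer: 60

Derivation:
step 1: append 50 -> window=[50] (not full yet)
step 2: append 72 -> window=[50, 72] (not full yet)
step 3: append 60 -> window=[50, 72, 60] (not full yet)
step 4: append 9 -> window=[50, 72, 60, 9] -> max=72
step 5: append 57 -> window=[72, 60, 9, 57] -> max=72
step 6: append 20 -> window=[60, 9, 57, 20] -> max=60
Window #3 max = 60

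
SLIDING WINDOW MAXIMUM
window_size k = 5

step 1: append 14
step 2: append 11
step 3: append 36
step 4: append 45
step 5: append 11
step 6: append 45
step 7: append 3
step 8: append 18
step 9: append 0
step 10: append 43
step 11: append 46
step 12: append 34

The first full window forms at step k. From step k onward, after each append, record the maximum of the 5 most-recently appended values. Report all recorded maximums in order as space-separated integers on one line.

step 1: append 14 -> window=[14] (not full yet)
step 2: append 11 -> window=[14, 11] (not full yet)
step 3: append 36 -> window=[14, 11, 36] (not full yet)
step 4: append 45 -> window=[14, 11, 36, 45] (not full yet)
step 5: append 11 -> window=[14, 11, 36, 45, 11] -> max=45
step 6: append 45 -> window=[11, 36, 45, 11, 45] -> max=45
step 7: append 3 -> window=[36, 45, 11, 45, 3] -> max=45
step 8: append 18 -> window=[45, 11, 45, 3, 18] -> max=45
step 9: append 0 -> window=[11, 45, 3, 18, 0] -> max=45
step 10: append 43 -> window=[45, 3, 18, 0, 43] -> max=45
step 11: append 46 -> window=[3, 18, 0, 43, 46] -> max=46
step 12: append 34 -> window=[18, 0, 43, 46, 34] -> max=46

Answer: 45 45 45 45 45 45 46 46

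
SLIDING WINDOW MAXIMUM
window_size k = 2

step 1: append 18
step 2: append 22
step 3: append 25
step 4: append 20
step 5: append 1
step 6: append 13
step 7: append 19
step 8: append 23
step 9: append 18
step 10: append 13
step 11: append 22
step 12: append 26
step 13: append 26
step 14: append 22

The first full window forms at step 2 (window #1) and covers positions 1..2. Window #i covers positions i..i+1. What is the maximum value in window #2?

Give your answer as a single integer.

step 1: append 18 -> window=[18] (not full yet)
step 2: append 22 -> window=[18, 22] -> max=22
step 3: append 25 -> window=[22, 25] -> max=25
Window #2 max = 25

Answer: 25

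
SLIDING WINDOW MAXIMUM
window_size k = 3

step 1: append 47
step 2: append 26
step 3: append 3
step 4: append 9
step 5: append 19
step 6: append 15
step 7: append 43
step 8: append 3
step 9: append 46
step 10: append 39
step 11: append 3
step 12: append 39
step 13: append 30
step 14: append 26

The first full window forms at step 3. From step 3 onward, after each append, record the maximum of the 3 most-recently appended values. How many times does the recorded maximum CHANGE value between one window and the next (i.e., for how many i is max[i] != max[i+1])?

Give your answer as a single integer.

Answer: 5

Derivation:
step 1: append 47 -> window=[47] (not full yet)
step 2: append 26 -> window=[47, 26] (not full yet)
step 3: append 3 -> window=[47, 26, 3] -> max=47
step 4: append 9 -> window=[26, 3, 9] -> max=26
step 5: append 19 -> window=[3, 9, 19] -> max=19
step 6: append 15 -> window=[9, 19, 15] -> max=19
step 7: append 43 -> window=[19, 15, 43] -> max=43
step 8: append 3 -> window=[15, 43, 3] -> max=43
step 9: append 46 -> window=[43, 3, 46] -> max=46
step 10: append 39 -> window=[3, 46, 39] -> max=46
step 11: append 3 -> window=[46, 39, 3] -> max=46
step 12: append 39 -> window=[39, 3, 39] -> max=39
step 13: append 30 -> window=[3, 39, 30] -> max=39
step 14: append 26 -> window=[39, 30, 26] -> max=39
Recorded maximums: 47 26 19 19 43 43 46 46 46 39 39 39
Changes between consecutive maximums: 5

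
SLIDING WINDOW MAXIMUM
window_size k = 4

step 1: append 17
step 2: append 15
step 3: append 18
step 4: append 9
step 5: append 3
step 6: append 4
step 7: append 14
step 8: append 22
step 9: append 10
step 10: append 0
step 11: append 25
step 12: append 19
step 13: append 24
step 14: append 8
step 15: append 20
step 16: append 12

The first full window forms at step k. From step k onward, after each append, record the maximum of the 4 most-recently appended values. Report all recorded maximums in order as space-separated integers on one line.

step 1: append 17 -> window=[17] (not full yet)
step 2: append 15 -> window=[17, 15] (not full yet)
step 3: append 18 -> window=[17, 15, 18] (not full yet)
step 4: append 9 -> window=[17, 15, 18, 9] -> max=18
step 5: append 3 -> window=[15, 18, 9, 3] -> max=18
step 6: append 4 -> window=[18, 9, 3, 4] -> max=18
step 7: append 14 -> window=[9, 3, 4, 14] -> max=14
step 8: append 22 -> window=[3, 4, 14, 22] -> max=22
step 9: append 10 -> window=[4, 14, 22, 10] -> max=22
step 10: append 0 -> window=[14, 22, 10, 0] -> max=22
step 11: append 25 -> window=[22, 10, 0, 25] -> max=25
step 12: append 19 -> window=[10, 0, 25, 19] -> max=25
step 13: append 24 -> window=[0, 25, 19, 24] -> max=25
step 14: append 8 -> window=[25, 19, 24, 8] -> max=25
step 15: append 20 -> window=[19, 24, 8, 20] -> max=24
step 16: append 12 -> window=[24, 8, 20, 12] -> max=24

Answer: 18 18 18 14 22 22 22 25 25 25 25 24 24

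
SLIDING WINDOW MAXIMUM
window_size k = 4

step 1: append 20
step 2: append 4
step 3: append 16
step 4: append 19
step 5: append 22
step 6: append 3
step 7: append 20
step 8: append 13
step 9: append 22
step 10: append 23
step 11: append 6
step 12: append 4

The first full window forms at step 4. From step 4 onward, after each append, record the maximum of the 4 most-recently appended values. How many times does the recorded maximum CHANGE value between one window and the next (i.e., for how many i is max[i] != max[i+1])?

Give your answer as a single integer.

step 1: append 20 -> window=[20] (not full yet)
step 2: append 4 -> window=[20, 4] (not full yet)
step 3: append 16 -> window=[20, 4, 16] (not full yet)
step 4: append 19 -> window=[20, 4, 16, 19] -> max=20
step 5: append 22 -> window=[4, 16, 19, 22] -> max=22
step 6: append 3 -> window=[16, 19, 22, 3] -> max=22
step 7: append 20 -> window=[19, 22, 3, 20] -> max=22
step 8: append 13 -> window=[22, 3, 20, 13] -> max=22
step 9: append 22 -> window=[3, 20, 13, 22] -> max=22
step 10: append 23 -> window=[20, 13, 22, 23] -> max=23
step 11: append 6 -> window=[13, 22, 23, 6] -> max=23
step 12: append 4 -> window=[22, 23, 6, 4] -> max=23
Recorded maximums: 20 22 22 22 22 22 23 23 23
Changes between consecutive maximums: 2

Answer: 2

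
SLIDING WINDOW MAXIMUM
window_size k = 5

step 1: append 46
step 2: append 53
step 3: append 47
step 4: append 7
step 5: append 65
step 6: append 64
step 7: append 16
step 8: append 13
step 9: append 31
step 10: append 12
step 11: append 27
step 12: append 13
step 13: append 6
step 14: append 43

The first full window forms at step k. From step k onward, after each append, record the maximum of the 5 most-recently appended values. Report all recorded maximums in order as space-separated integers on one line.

Answer: 65 65 65 65 65 64 31 31 31 43

Derivation:
step 1: append 46 -> window=[46] (not full yet)
step 2: append 53 -> window=[46, 53] (not full yet)
step 3: append 47 -> window=[46, 53, 47] (not full yet)
step 4: append 7 -> window=[46, 53, 47, 7] (not full yet)
step 5: append 65 -> window=[46, 53, 47, 7, 65] -> max=65
step 6: append 64 -> window=[53, 47, 7, 65, 64] -> max=65
step 7: append 16 -> window=[47, 7, 65, 64, 16] -> max=65
step 8: append 13 -> window=[7, 65, 64, 16, 13] -> max=65
step 9: append 31 -> window=[65, 64, 16, 13, 31] -> max=65
step 10: append 12 -> window=[64, 16, 13, 31, 12] -> max=64
step 11: append 27 -> window=[16, 13, 31, 12, 27] -> max=31
step 12: append 13 -> window=[13, 31, 12, 27, 13] -> max=31
step 13: append 6 -> window=[31, 12, 27, 13, 6] -> max=31
step 14: append 43 -> window=[12, 27, 13, 6, 43] -> max=43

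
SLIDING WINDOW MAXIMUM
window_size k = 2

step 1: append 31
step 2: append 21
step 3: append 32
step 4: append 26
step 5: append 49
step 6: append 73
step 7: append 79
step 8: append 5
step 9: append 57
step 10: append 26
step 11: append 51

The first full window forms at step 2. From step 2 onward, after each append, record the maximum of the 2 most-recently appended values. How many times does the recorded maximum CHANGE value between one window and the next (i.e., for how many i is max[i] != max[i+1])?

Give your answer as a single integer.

Answer: 6

Derivation:
step 1: append 31 -> window=[31] (not full yet)
step 2: append 21 -> window=[31, 21] -> max=31
step 3: append 32 -> window=[21, 32] -> max=32
step 4: append 26 -> window=[32, 26] -> max=32
step 5: append 49 -> window=[26, 49] -> max=49
step 6: append 73 -> window=[49, 73] -> max=73
step 7: append 79 -> window=[73, 79] -> max=79
step 8: append 5 -> window=[79, 5] -> max=79
step 9: append 57 -> window=[5, 57] -> max=57
step 10: append 26 -> window=[57, 26] -> max=57
step 11: append 51 -> window=[26, 51] -> max=51
Recorded maximums: 31 32 32 49 73 79 79 57 57 51
Changes between consecutive maximums: 6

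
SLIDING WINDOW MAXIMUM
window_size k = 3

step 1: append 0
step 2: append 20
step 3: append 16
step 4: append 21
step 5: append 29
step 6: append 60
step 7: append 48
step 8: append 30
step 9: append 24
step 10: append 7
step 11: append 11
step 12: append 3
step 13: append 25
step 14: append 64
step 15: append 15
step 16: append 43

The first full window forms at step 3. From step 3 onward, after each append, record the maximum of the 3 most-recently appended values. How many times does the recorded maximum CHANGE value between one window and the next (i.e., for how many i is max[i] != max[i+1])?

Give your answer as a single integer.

step 1: append 0 -> window=[0] (not full yet)
step 2: append 20 -> window=[0, 20] (not full yet)
step 3: append 16 -> window=[0, 20, 16] -> max=20
step 4: append 21 -> window=[20, 16, 21] -> max=21
step 5: append 29 -> window=[16, 21, 29] -> max=29
step 6: append 60 -> window=[21, 29, 60] -> max=60
step 7: append 48 -> window=[29, 60, 48] -> max=60
step 8: append 30 -> window=[60, 48, 30] -> max=60
step 9: append 24 -> window=[48, 30, 24] -> max=48
step 10: append 7 -> window=[30, 24, 7] -> max=30
step 11: append 11 -> window=[24, 7, 11] -> max=24
step 12: append 3 -> window=[7, 11, 3] -> max=11
step 13: append 25 -> window=[11, 3, 25] -> max=25
step 14: append 64 -> window=[3, 25, 64] -> max=64
step 15: append 15 -> window=[25, 64, 15] -> max=64
step 16: append 43 -> window=[64, 15, 43] -> max=64
Recorded maximums: 20 21 29 60 60 60 48 30 24 11 25 64 64 64
Changes between consecutive maximums: 9

Answer: 9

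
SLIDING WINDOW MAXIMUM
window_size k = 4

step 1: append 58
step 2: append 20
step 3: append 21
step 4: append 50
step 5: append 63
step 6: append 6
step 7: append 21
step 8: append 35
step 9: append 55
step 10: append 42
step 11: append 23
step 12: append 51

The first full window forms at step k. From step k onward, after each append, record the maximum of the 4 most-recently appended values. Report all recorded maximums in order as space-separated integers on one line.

Answer: 58 63 63 63 63 55 55 55 55

Derivation:
step 1: append 58 -> window=[58] (not full yet)
step 2: append 20 -> window=[58, 20] (not full yet)
step 3: append 21 -> window=[58, 20, 21] (not full yet)
step 4: append 50 -> window=[58, 20, 21, 50] -> max=58
step 5: append 63 -> window=[20, 21, 50, 63] -> max=63
step 6: append 6 -> window=[21, 50, 63, 6] -> max=63
step 7: append 21 -> window=[50, 63, 6, 21] -> max=63
step 8: append 35 -> window=[63, 6, 21, 35] -> max=63
step 9: append 55 -> window=[6, 21, 35, 55] -> max=55
step 10: append 42 -> window=[21, 35, 55, 42] -> max=55
step 11: append 23 -> window=[35, 55, 42, 23] -> max=55
step 12: append 51 -> window=[55, 42, 23, 51] -> max=55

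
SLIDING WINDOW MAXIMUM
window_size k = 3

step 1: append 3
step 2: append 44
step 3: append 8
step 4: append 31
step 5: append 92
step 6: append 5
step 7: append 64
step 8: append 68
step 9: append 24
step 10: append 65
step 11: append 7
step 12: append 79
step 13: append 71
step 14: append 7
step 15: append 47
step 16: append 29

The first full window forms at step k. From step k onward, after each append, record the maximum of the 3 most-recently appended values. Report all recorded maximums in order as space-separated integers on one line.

step 1: append 3 -> window=[3] (not full yet)
step 2: append 44 -> window=[3, 44] (not full yet)
step 3: append 8 -> window=[3, 44, 8] -> max=44
step 4: append 31 -> window=[44, 8, 31] -> max=44
step 5: append 92 -> window=[8, 31, 92] -> max=92
step 6: append 5 -> window=[31, 92, 5] -> max=92
step 7: append 64 -> window=[92, 5, 64] -> max=92
step 8: append 68 -> window=[5, 64, 68] -> max=68
step 9: append 24 -> window=[64, 68, 24] -> max=68
step 10: append 65 -> window=[68, 24, 65] -> max=68
step 11: append 7 -> window=[24, 65, 7] -> max=65
step 12: append 79 -> window=[65, 7, 79] -> max=79
step 13: append 71 -> window=[7, 79, 71] -> max=79
step 14: append 7 -> window=[79, 71, 7] -> max=79
step 15: append 47 -> window=[71, 7, 47] -> max=71
step 16: append 29 -> window=[7, 47, 29] -> max=47

Answer: 44 44 92 92 92 68 68 68 65 79 79 79 71 47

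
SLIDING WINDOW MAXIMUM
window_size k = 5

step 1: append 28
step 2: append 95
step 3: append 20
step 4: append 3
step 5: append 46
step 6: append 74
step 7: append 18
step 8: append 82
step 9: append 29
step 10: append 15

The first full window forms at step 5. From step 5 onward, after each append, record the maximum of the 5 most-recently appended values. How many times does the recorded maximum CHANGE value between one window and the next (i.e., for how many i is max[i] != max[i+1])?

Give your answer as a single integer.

step 1: append 28 -> window=[28] (not full yet)
step 2: append 95 -> window=[28, 95] (not full yet)
step 3: append 20 -> window=[28, 95, 20] (not full yet)
step 4: append 3 -> window=[28, 95, 20, 3] (not full yet)
step 5: append 46 -> window=[28, 95, 20, 3, 46] -> max=95
step 6: append 74 -> window=[95, 20, 3, 46, 74] -> max=95
step 7: append 18 -> window=[20, 3, 46, 74, 18] -> max=74
step 8: append 82 -> window=[3, 46, 74, 18, 82] -> max=82
step 9: append 29 -> window=[46, 74, 18, 82, 29] -> max=82
step 10: append 15 -> window=[74, 18, 82, 29, 15] -> max=82
Recorded maximums: 95 95 74 82 82 82
Changes between consecutive maximums: 2

Answer: 2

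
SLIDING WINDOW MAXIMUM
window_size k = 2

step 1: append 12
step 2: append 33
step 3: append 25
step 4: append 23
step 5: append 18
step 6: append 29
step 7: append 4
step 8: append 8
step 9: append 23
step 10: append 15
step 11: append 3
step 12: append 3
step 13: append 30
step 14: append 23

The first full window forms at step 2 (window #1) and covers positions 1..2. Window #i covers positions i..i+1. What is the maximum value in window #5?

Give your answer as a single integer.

Answer: 29

Derivation:
step 1: append 12 -> window=[12] (not full yet)
step 2: append 33 -> window=[12, 33] -> max=33
step 3: append 25 -> window=[33, 25] -> max=33
step 4: append 23 -> window=[25, 23] -> max=25
step 5: append 18 -> window=[23, 18] -> max=23
step 6: append 29 -> window=[18, 29] -> max=29
Window #5 max = 29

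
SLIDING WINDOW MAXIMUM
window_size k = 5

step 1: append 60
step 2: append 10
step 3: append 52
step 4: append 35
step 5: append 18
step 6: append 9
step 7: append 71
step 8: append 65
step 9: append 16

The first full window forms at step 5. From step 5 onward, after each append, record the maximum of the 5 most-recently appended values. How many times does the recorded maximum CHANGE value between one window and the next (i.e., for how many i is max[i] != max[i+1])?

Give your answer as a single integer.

Answer: 2

Derivation:
step 1: append 60 -> window=[60] (not full yet)
step 2: append 10 -> window=[60, 10] (not full yet)
step 3: append 52 -> window=[60, 10, 52] (not full yet)
step 4: append 35 -> window=[60, 10, 52, 35] (not full yet)
step 5: append 18 -> window=[60, 10, 52, 35, 18] -> max=60
step 6: append 9 -> window=[10, 52, 35, 18, 9] -> max=52
step 7: append 71 -> window=[52, 35, 18, 9, 71] -> max=71
step 8: append 65 -> window=[35, 18, 9, 71, 65] -> max=71
step 9: append 16 -> window=[18, 9, 71, 65, 16] -> max=71
Recorded maximums: 60 52 71 71 71
Changes between consecutive maximums: 2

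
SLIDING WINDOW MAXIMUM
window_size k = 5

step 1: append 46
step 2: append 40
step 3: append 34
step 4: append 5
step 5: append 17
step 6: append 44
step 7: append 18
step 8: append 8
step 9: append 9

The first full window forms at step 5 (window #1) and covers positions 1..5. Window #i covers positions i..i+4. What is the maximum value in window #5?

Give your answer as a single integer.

Answer: 44

Derivation:
step 1: append 46 -> window=[46] (not full yet)
step 2: append 40 -> window=[46, 40] (not full yet)
step 3: append 34 -> window=[46, 40, 34] (not full yet)
step 4: append 5 -> window=[46, 40, 34, 5] (not full yet)
step 5: append 17 -> window=[46, 40, 34, 5, 17] -> max=46
step 6: append 44 -> window=[40, 34, 5, 17, 44] -> max=44
step 7: append 18 -> window=[34, 5, 17, 44, 18] -> max=44
step 8: append 8 -> window=[5, 17, 44, 18, 8] -> max=44
step 9: append 9 -> window=[17, 44, 18, 8, 9] -> max=44
Window #5 max = 44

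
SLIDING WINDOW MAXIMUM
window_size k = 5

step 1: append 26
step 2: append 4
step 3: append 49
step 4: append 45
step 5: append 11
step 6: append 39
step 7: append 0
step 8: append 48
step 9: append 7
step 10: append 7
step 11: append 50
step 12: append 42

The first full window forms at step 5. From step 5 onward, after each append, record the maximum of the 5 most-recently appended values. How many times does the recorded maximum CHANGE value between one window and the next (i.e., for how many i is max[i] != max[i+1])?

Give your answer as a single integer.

Answer: 2

Derivation:
step 1: append 26 -> window=[26] (not full yet)
step 2: append 4 -> window=[26, 4] (not full yet)
step 3: append 49 -> window=[26, 4, 49] (not full yet)
step 4: append 45 -> window=[26, 4, 49, 45] (not full yet)
step 5: append 11 -> window=[26, 4, 49, 45, 11] -> max=49
step 6: append 39 -> window=[4, 49, 45, 11, 39] -> max=49
step 7: append 0 -> window=[49, 45, 11, 39, 0] -> max=49
step 8: append 48 -> window=[45, 11, 39, 0, 48] -> max=48
step 9: append 7 -> window=[11, 39, 0, 48, 7] -> max=48
step 10: append 7 -> window=[39, 0, 48, 7, 7] -> max=48
step 11: append 50 -> window=[0, 48, 7, 7, 50] -> max=50
step 12: append 42 -> window=[48, 7, 7, 50, 42] -> max=50
Recorded maximums: 49 49 49 48 48 48 50 50
Changes between consecutive maximums: 2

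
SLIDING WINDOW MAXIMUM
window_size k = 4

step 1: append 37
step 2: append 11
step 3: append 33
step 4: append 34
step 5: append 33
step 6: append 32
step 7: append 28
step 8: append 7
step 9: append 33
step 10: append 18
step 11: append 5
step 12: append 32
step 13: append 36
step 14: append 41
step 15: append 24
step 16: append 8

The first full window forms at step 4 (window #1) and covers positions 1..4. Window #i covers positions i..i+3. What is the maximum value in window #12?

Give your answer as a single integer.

Answer: 41

Derivation:
step 1: append 37 -> window=[37] (not full yet)
step 2: append 11 -> window=[37, 11] (not full yet)
step 3: append 33 -> window=[37, 11, 33] (not full yet)
step 4: append 34 -> window=[37, 11, 33, 34] -> max=37
step 5: append 33 -> window=[11, 33, 34, 33] -> max=34
step 6: append 32 -> window=[33, 34, 33, 32] -> max=34
step 7: append 28 -> window=[34, 33, 32, 28] -> max=34
step 8: append 7 -> window=[33, 32, 28, 7] -> max=33
step 9: append 33 -> window=[32, 28, 7, 33] -> max=33
step 10: append 18 -> window=[28, 7, 33, 18] -> max=33
step 11: append 5 -> window=[7, 33, 18, 5] -> max=33
step 12: append 32 -> window=[33, 18, 5, 32] -> max=33
step 13: append 36 -> window=[18, 5, 32, 36] -> max=36
step 14: append 41 -> window=[5, 32, 36, 41] -> max=41
step 15: append 24 -> window=[32, 36, 41, 24] -> max=41
Window #12 max = 41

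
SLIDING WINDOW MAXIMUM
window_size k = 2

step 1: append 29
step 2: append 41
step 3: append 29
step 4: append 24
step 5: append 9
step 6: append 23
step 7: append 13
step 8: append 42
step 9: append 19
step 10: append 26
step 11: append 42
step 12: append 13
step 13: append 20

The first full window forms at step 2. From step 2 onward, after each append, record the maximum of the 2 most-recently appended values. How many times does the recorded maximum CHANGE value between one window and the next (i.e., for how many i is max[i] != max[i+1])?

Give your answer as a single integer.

Answer: 7

Derivation:
step 1: append 29 -> window=[29] (not full yet)
step 2: append 41 -> window=[29, 41] -> max=41
step 3: append 29 -> window=[41, 29] -> max=41
step 4: append 24 -> window=[29, 24] -> max=29
step 5: append 9 -> window=[24, 9] -> max=24
step 6: append 23 -> window=[9, 23] -> max=23
step 7: append 13 -> window=[23, 13] -> max=23
step 8: append 42 -> window=[13, 42] -> max=42
step 9: append 19 -> window=[42, 19] -> max=42
step 10: append 26 -> window=[19, 26] -> max=26
step 11: append 42 -> window=[26, 42] -> max=42
step 12: append 13 -> window=[42, 13] -> max=42
step 13: append 20 -> window=[13, 20] -> max=20
Recorded maximums: 41 41 29 24 23 23 42 42 26 42 42 20
Changes between consecutive maximums: 7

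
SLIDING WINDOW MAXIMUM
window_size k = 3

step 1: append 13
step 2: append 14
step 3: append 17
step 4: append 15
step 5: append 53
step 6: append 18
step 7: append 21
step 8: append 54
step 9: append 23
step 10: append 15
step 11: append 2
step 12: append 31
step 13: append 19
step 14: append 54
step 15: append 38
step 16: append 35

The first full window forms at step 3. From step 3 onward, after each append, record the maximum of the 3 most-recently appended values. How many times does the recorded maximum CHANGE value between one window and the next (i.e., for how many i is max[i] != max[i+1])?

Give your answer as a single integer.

step 1: append 13 -> window=[13] (not full yet)
step 2: append 14 -> window=[13, 14] (not full yet)
step 3: append 17 -> window=[13, 14, 17] -> max=17
step 4: append 15 -> window=[14, 17, 15] -> max=17
step 5: append 53 -> window=[17, 15, 53] -> max=53
step 6: append 18 -> window=[15, 53, 18] -> max=53
step 7: append 21 -> window=[53, 18, 21] -> max=53
step 8: append 54 -> window=[18, 21, 54] -> max=54
step 9: append 23 -> window=[21, 54, 23] -> max=54
step 10: append 15 -> window=[54, 23, 15] -> max=54
step 11: append 2 -> window=[23, 15, 2] -> max=23
step 12: append 31 -> window=[15, 2, 31] -> max=31
step 13: append 19 -> window=[2, 31, 19] -> max=31
step 14: append 54 -> window=[31, 19, 54] -> max=54
step 15: append 38 -> window=[19, 54, 38] -> max=54
step 16: append 35 -> window=[54, 38, 35] -> max=54
Recorded maximums: 17 17 53 53 53 54 54 54 23 31 31 54 54 54
Changes between consecutive maximums: 5

Answer: 5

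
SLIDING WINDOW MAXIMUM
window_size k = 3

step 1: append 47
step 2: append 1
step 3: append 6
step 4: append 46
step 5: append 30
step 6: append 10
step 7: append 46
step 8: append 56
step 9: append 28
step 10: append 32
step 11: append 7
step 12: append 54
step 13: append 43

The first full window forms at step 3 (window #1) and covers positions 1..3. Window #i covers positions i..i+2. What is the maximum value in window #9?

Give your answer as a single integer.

Answer: 32

Derivation:
step 1: append 47 -> window=[47] (not full yet)
step 2: append 1 -> window=[47, 1] (not full yet)
step 3: append 6 -> window=[47, 1, 6] -> max=47
step 4: append 46 -> window=[1, 6, 46] -> max=46
step 5: append 30 -> window=[6, 46, 30] -> max=46
step 6: append 10 -> window=[46, 30, 10] -> max=46
step 7: append 46 -> window=[30, 10, 46] -> max=46
step 8: append 56 -> window=[10, 46, 56] -> max=56
step 9: append 28 -> window=[46, 56, 28] -> max=56
step 10: append 32 -> window=[56, 28, 32] -> max=56
step 11: append 7 -> window=[28, 32, 7] -> max=32
Window #9 max = 32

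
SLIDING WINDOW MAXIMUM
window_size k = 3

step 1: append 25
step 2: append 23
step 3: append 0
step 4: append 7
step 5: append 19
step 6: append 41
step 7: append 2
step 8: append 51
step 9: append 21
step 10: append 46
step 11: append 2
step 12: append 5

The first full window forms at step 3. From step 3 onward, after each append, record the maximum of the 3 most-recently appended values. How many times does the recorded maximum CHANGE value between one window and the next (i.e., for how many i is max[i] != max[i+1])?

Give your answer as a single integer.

Answer: 5

Derivation:
step 1: append 25 -> window=[25] (not full yet)
step 2: append 23 -> window=[25, 23] (not full yet)
step 3: append 0 -> window=[25, 23, 0] -> max=25
step 4: append 7 -> window=[23, 0, 7] -> max=23
step 5: append 19 -> window=[0, 7, 19] -> max=19
step 6: append 41 -> window=[7, 19, 41] -> max=41
step 7: append 2 -> window=[19, 41, 2] -> max=41
step 8: append 51 -> window=[41, 2, 51] -> max=51
step 9: append 21 -> window=[2, 51, 21] -> max=51
step 10: append 46 -> window=[51, 21, 46] -> max=51
step 11: append 2 -> window=[21, 46, 2] -> max=46
step 12: append 5 -> window=[46, 2, 5] -> max=46
Recorded maximums: 25 23 19 41 41 51 51 51 46 46
Changes between consecutive maximums: 5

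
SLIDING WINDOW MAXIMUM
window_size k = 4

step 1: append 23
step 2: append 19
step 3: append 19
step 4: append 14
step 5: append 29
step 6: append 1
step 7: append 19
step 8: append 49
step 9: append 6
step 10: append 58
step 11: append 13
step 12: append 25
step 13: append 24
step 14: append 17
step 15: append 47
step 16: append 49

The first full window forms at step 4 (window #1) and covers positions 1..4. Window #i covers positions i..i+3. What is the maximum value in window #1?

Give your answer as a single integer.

step 1: append 23 -> window=[23] (not full yet)
step 2: append 19 -> window=[23, 19] (not full yet)
step 3: append 19 -> window=[23, 19, 19] (not full yet)
step 4: append 14 -> window=[23, 19, 19, 14] -> max=23
Window #1 max = 23

Answer: 23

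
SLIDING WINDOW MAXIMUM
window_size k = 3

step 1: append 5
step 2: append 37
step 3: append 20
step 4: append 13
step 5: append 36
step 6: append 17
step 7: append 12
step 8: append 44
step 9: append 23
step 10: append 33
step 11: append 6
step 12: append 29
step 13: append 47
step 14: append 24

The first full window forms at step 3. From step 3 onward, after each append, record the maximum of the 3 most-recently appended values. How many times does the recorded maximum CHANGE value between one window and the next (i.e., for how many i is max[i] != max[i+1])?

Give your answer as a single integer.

step 1: append 5 -> window=[5] (not full yet)
step 2: append 37 -> window=[5, 37] (not full yet)
step 3: append 20 -> window=[5, 37, 20] -> max=37
step 4: append 13 -> window=[37, 20, 13] -> max=37
step 5: append 36 -> window=[20, 13, 36] -> max=36
step 6: append 17 -> window=[13, 36, 17] -> max=36
step 7: append 12 -> window=[36, 17, 12] -> max=36
step 8: append 44 -> window=[17, 12, 44] -> max=44
step 9: append 23 -> window=[12, 44, 23] -> max=44
step 10: append 33 -> window=[44, 23, 33] -> max=44
step 11: append 6 -> window=[23, 33, 6] -> max=33
step 12: append 29 -> window=[33, 6, 29] -> max=33
step 13: append 47 -> window=[6, 29, 47] -> max=47
step 14: append 24 -> window=[29, 47, 24] -> max=47
Recorded maximums: 37 37 36 36 36 44 44 44 33 33 47 47
Changes between consecutive maximums: 4

Answer: 4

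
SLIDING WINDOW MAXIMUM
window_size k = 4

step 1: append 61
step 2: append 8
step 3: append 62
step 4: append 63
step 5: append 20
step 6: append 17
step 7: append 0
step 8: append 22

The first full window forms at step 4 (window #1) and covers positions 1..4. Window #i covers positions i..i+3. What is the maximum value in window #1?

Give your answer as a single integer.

Answer: 63

Derivation:
step 1: append 61 -> window=[61] (not full yet)
step 2: append 8 -> window=[61, 8] (not full yet)
step 3: append 62 -> window=[61, 8, 62] (not full yet)
step 4: append 63 -> window=[61, 8, 62, 63] -> max=63
Window #1 max = 63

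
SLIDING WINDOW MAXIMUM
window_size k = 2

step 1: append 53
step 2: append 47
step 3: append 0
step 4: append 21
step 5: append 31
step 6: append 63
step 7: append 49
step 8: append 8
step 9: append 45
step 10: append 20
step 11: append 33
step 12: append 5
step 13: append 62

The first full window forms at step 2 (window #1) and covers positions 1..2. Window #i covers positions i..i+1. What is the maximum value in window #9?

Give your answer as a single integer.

step 1: append 53 -> window=[53] (not full yet)
step 2: append 47 -> window=[53, 47] -> max=53
step 3: append 0 -> window=[47, 0] -> max=47
step 4: append 21 -> window=[0, 21] -> max=21
step 5: append 31 -> window=[21, 31] -> max=31
step 6: append 63 -> window=[31, 63] -> max=63
step 7: append 49 -> window=[63, 49] -> max=63
step 8: append 8 -> window=[49, 8] -> max=49
step 9: append 45 -> window=[8, 45] -> max=45
step 10: append 20 -> window=[45, 20] -> max=45
Window #9 max = 45

Answer: 45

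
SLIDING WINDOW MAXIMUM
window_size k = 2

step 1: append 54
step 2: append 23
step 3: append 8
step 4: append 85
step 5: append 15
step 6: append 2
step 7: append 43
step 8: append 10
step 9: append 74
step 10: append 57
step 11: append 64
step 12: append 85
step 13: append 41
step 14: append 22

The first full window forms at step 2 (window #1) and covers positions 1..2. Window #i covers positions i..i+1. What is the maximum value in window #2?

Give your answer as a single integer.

Answer: 23

Derivation:
step 1: append 54 -> window=[54] (not full yet)
step 2: append 23 -> window=[54, 23] -> max=54
step 3: append 8 -> window=[23, 8] -> max=23
Window #2 max = 23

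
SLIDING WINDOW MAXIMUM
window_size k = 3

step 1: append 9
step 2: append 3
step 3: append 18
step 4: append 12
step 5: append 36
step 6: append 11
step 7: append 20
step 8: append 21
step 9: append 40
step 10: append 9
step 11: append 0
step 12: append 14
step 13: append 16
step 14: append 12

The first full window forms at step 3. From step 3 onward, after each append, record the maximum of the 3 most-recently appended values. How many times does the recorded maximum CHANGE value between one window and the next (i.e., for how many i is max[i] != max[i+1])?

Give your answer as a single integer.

Answer: 5

Derivation:
step 1: append 9 -> window=[9] (not full yet)
step 2: append 3 -> window=[9, 3] (not full yet)
step 3: append 18 -> window=[9, 3, 18] -> max=18
step 4: append 12 -> window=[3, 18, 12] -> max=18
step 5: append 36 -> window=[18, 12, 36] -> max=36
step 6: append 11 -> window=[12, 36, 11] -> max=36
step 7: append 20 -> window=[36, 11, 20] -> max=36
step 8: append 21 -> window=[11, 20, 21] -> max=21
step 9: append 40 -> window=[20, 21, 40] -> max=40
step 10: append 9 -> window=[21, 40, 9] -> max=40
step 11: append 0 -> window=[40, 9, 0] -> max=40
step 12: append 14 -> window=[9, 0, 14] -> max=14
step 13: append 16 -> window=[0, 14, 16] -> max=16
step 14: append 12 -> window=[14, 16, 12] -> max=16
Recorded maximums: 18 18 36 36 36 21 40 40 40 14 16 16
Changes between consecutive maximums: 5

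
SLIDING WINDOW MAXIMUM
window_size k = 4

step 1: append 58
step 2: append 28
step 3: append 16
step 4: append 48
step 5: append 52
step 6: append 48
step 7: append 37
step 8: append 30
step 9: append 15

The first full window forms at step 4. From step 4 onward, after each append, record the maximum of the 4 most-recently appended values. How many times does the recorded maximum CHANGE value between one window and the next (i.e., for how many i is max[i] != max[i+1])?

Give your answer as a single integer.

step 1: append 58 -> window=[58] (not full yet)
step 2: append 28 -> window=[58, 28] (not full yet)
step 3: append 16 -> window=[58, 28, 16] (not full yet)
step 4: append 48 -> window=[58, 28, 16, 48] -> max=58
step 5: append 52 -> window=[28, 16, 48, 52] -> max=52
step 6: append 48 -> window=[16, 48, 52, 48] -> max=52
step 7: append 37 -> window=[48, 52, 48, 37] -> max=52
step 8: append 30 -> window=[52, 48, 37, 30] -> max=52
step 9: append 15 -> window=[48, 37, 30, 15] -> max=48
Recorded maximums: 58 52 52 52 52 48
Changes between consecutive maximums: 2

Answer: 2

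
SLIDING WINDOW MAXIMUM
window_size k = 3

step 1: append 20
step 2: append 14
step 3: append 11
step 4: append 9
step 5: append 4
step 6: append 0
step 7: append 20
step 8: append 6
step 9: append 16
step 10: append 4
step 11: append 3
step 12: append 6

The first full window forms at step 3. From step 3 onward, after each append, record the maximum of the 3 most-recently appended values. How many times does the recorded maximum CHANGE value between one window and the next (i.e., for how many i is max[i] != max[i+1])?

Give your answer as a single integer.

Answer: 6

Derivation:
step 1: append 20 -> window=[20] (not full yet)
step 2: append 14 -> window=[20, 14] (not full yet)
step 3: append 11 -> window=[20, 14, 11] -> max=20
step 4: append 9 -> window=[14, 11, 9] -> max=14
step 5: append 4 -> window=[11, 9, 4] -> max=11
step 6: append 0 -> window=[9, 4, 0] -> max=9
step 7: append 20 -> window=[4, 0, 20] -> max=20
step 8: append 6 -> window=[0, 20, 6] -> max=20
step 9: append 16 -> window=[20, 6, 16] -> max=20
step 10: append 4 -> window=[6, 16, 4] -> max=16
step 11: append 3 -> window=[16, 4, 3] -> max=16
step 12: append 6 -> window=[4, 3, 6] -> max=6
Recorded maximums: 20 14 11 9 20 20 20 16 16 6
Changes between consecutive maximums: 6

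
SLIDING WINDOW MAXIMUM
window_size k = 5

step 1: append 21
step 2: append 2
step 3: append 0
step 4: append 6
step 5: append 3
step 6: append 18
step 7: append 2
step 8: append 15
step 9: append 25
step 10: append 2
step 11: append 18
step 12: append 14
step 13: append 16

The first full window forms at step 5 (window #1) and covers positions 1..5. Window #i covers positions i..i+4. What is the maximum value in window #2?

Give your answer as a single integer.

Answer: 18

Derivation:
step 1: append 21 -> window=[21] (not full yet)
step 2: append 2 -> window=[21, 2] (not full yet)
step 3: append 0 -> window=[21, 2, 0] (not full yet)
step 4: append 6 -> window=[21, 2, 0, 6] (not full yet)
step 5: append 3 -> window=[21, 2, 0, 6, 3] -> max=21
step 6: append 18 -> window=[2, 0, 6, 3, 18] -> max=18
Window #2 max = 18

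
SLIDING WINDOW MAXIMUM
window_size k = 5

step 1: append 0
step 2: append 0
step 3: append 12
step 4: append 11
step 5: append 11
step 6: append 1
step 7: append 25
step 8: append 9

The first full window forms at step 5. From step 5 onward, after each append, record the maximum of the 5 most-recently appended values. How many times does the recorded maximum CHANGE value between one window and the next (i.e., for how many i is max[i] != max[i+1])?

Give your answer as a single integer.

Answer: 1

Derivation:
step 1: append 0 -> window=[0] (not full yet)
step 2: append 0 -> window=[0, 0] (not full yet)
step 3: append 12 -> window=[0, 0, 12] (not full yet)
step 4: append 11 -> window=[0, 0, 12, 11] (not full yet)
step 5: append 11 -> window=[0, 0, 12, 11, 11] -> max=12
step 6: append 1 -> window=[0, 12, 11, 11, 1] -> max=12
step 7: append 25 -> window=[12, 11, 11, 1, 25] -> max=25
step 8: append 9 -> window=[11, 11, 1, 25, 9] -> max=25
Recorded maximums: 12 12 25 25
Changes between consecutive maximums: 1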